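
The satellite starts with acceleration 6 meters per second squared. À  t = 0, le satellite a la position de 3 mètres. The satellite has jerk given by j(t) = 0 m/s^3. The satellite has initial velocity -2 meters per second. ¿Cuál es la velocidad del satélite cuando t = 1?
Para resolver esto, necesitamos tomar 2 integrales de nuestra ecuación de la sacudida j(t) = 0. Integrando la sacudida y usando la condición inicial a(0) = 6, obtenemos a(t) = 6. Tomando ∫a(t)dt y aplicando v(0) = -2, encontramos v(t) = 6·t - 2. Usando v(t) = 6·t - 2 y sustituyendo t = 1, encontramos v = 4.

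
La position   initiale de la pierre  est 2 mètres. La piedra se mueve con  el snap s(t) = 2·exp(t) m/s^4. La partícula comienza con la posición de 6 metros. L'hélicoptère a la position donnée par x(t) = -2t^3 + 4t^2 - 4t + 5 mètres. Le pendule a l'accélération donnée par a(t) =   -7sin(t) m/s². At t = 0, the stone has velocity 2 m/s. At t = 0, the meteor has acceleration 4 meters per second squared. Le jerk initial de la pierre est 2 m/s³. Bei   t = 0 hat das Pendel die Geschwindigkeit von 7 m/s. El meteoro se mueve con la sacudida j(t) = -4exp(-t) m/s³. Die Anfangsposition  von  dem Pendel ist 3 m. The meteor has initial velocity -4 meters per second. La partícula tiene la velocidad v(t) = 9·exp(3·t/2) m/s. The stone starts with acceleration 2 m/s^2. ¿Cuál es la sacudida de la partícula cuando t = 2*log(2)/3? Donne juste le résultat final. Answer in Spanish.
En t = 2*log(2)/3, j = 81/2.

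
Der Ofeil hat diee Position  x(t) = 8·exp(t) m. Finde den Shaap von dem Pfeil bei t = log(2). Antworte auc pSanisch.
Partiendo de la posición x(t) = 8·exp(t), tomamos 4 derivadas. La derivada de la posición da la velocidad: v(t) = 8·exp(t). Tomando d/dt de v(t), encontramos a(t) = 8·exp(t). Derivando la aceleración, obtenemos la sacudida: j(t) = 8·exp(t). Derivando la sacudida, obtenemos el snap: s(t) = 8·exp(t). De la ecuación del snap s(t) = 8·exp(t), sustituimos t = log(2) para obtener s = 16.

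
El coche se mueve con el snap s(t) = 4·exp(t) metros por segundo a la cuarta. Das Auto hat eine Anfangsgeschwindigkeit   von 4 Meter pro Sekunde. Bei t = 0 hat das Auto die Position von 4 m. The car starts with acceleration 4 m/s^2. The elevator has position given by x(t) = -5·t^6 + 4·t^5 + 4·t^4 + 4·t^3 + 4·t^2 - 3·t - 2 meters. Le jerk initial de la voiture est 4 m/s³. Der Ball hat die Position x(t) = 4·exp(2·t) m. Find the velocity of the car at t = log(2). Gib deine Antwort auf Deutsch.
Ausgehend von dem Snap s(t) = 4·exp(t), nehmen wir 3 Stammfunktionen. Das Integral von dem Snap, mit j(0) = 4, ergibt den Ruck: j(t) = 4·exp(t). Das Integral von dem Ruck, mit a(0) = 4, ergibt die Beschleunigung: a(t) = 4·exp(t). Die Stammfunktion von der Beschleunigung ist die Geschwindigkeit. Mit v(0) = 4 erhalten wir v(t) = 4·exp(t). Mit v(t) = 4·exp(t) und Einsetzen von t = log(2), finden wir v = 8.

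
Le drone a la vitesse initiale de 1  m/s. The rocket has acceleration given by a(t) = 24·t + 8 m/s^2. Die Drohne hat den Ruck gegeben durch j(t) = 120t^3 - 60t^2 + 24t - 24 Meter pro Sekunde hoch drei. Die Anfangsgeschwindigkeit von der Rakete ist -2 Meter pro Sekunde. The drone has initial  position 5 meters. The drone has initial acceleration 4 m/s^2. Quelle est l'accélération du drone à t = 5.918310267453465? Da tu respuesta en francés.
Nous devons intégrer notre équation du jerk j(t) = 120·t^3 - 60·t^2 + 24·t - 24 1 fois. La primitive du jerk est l'accélération. En utilisant a(0) = 4, nous obtenons a(t) = 30·t^4 - 20·t^3 + 12·t^2 - 24·t + 4. En utilisant a(t) = 30·t^4 - 20·t^3 + 12·t^2 - 24·t + 4 et en substituant t = 5.918310267453465, nous trouvons a = 32941.7890681445.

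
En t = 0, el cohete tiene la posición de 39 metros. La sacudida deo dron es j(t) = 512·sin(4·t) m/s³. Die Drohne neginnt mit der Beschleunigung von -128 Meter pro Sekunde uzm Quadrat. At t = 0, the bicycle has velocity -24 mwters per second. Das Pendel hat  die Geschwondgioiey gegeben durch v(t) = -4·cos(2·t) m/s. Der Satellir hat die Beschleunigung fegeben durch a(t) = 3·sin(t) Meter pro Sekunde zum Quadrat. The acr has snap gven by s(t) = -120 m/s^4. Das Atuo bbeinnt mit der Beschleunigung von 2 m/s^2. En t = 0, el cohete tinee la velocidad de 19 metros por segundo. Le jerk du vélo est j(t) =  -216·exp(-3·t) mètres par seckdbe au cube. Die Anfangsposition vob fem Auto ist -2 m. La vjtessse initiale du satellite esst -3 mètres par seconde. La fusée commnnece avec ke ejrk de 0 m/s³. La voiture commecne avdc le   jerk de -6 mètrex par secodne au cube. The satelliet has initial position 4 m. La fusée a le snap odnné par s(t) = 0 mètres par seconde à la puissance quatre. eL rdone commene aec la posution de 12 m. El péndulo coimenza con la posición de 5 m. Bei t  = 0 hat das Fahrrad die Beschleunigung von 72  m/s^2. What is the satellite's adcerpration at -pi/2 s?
Using a(t) = 3·sin(t) and substituting t = -pi/2, we find a = -3.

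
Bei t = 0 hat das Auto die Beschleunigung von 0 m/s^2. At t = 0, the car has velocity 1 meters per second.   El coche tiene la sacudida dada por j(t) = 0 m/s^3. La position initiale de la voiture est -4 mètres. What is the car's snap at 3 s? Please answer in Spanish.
Debemos derivar nuestra ecuación de la sacudida j(t) = 0 1 vez. La derivada de la sacudida da el snap: s(t) = 0. Usando s(t) = 0 y sustituyendo t = 3, encontramos s = 0.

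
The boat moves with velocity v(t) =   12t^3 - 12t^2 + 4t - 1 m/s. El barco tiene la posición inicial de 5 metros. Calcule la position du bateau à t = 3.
Pour résoudre ceci, nous devons prendre 1 primitive de notre équation de la vitesse v(t) = 12·t^3 - 12·t^2 + 4·t - 1. En prenant ∫v(t)dt et en appliquant x(0) = 5, nous trouvons x(t) = 3·t^4 - 4·t^3 + 2·t^2 - t + 5. De l'équation de la position x(t) = 3·t^4 - 4·t^3 + 2·t^2 - t + 5, nous substituons t = 3 pour obtenir x = 155.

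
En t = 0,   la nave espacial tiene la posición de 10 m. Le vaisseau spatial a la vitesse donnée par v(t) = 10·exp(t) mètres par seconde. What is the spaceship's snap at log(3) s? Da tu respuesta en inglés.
We must differentiate our velocity equation v(t) = 10·exp(t) 3 times. Taking d/dt of v(t), we find a(t) = 10·exp(t). Taking d/dt of a(t), we find j(t) = 10·exp(t). The derivative of jerk gives snap: s(t) = 10·exp(t). From the given snap equation s(t) = 10·exp(t), we substitute t = log(3) to get s = 30.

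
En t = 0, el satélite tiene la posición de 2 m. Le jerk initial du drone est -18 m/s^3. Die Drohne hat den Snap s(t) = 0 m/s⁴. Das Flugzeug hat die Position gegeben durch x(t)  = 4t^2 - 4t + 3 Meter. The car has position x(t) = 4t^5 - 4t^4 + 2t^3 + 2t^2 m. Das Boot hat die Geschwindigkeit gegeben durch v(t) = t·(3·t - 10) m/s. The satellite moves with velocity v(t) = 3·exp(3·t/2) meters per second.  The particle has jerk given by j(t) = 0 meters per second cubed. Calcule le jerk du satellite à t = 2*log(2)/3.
En partant de la vitesse v(t) = 3·exp(3·t/2), nous prenons 2 dérivées. La dérivée de la vitesse donne l'accélération: a(t) = 9·exp(3·t/2)/2. En prenant d/dt de a(t), nous trouvons j(t) = 27·exp(3·t/2)/4. De l'équation du jerk j(t) = 27·exp(3·t/2)/4, nous substituons t = 2*log(2)/3 pour obtenir j = 27/2.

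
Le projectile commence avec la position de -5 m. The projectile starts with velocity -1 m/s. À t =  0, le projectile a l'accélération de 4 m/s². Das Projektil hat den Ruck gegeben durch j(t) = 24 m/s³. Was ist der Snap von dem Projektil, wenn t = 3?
Um dies zu lösen, müssen wir 1 Ableitung unserer Gleichung für den Ruck j(t) = 24 nehmen. Mit d/dt von j(t) finden wir s(t) = 0. Wir haben den Snap s(t) = 0. Durch Einsetzen von t = 3: s(3) = 0.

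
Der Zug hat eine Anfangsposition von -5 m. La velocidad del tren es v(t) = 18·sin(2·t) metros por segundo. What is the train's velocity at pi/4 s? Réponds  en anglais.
Using v(t) = 18·sin(2·t) and substituting t = pi/4, we find v = 18.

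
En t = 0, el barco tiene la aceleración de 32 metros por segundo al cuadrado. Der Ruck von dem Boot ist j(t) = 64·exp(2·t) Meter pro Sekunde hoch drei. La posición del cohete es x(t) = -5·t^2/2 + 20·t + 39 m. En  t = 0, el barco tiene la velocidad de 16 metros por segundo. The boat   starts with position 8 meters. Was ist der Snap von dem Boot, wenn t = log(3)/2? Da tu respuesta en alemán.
Wir müssen unsere Gleichung für den Ruck j(t) = 64·exp(2·t) 1-mal ableiten. Die Ableitung von dem Ruck ergibt den Snap: s(t) = 128·exp(2·t). Aus der Gleichung für den Snap s(t) = 128·exp(2·t), setzen wir t = log(3)/2 ein und erhalten s = 384.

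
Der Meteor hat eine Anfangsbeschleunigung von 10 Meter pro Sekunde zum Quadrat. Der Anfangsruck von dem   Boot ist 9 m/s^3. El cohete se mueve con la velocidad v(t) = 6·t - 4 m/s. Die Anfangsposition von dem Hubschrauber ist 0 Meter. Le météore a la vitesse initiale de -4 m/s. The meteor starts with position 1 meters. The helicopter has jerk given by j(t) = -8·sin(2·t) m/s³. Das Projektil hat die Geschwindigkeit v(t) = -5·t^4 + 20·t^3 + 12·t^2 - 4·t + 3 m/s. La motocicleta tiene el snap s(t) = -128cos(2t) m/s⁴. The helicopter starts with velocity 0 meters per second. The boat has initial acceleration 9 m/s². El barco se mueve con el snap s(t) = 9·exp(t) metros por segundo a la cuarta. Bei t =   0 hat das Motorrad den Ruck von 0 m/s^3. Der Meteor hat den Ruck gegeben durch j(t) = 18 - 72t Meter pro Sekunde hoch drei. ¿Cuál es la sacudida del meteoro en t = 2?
De la ecuación de la sacudida j(t) = 18 - 72·t, sustituimos t = 2 para obtener j = -126.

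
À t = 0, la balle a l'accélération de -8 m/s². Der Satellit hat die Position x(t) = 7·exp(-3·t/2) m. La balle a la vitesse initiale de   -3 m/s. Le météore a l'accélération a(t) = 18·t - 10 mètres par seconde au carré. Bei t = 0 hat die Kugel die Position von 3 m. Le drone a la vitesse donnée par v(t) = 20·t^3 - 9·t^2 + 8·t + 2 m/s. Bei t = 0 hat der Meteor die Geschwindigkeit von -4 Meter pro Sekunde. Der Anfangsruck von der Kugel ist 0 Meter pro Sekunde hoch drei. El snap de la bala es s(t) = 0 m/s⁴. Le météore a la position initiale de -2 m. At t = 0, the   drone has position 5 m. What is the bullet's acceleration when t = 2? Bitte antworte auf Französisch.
En partant du snap s(t) = 0, nous prenons 2 intégrales. En intégrant le snap et en utilisant la condition initiale j(0) = 0, nous obtenons j(t) = 0. La primitive du jerk est l'accélération. En utilisant a(0) = -8, nous obtenons a(t) = -8. De l'équation de l'accélération a(t) = -8, nous substituons t = 2 pour obtenir a = -8.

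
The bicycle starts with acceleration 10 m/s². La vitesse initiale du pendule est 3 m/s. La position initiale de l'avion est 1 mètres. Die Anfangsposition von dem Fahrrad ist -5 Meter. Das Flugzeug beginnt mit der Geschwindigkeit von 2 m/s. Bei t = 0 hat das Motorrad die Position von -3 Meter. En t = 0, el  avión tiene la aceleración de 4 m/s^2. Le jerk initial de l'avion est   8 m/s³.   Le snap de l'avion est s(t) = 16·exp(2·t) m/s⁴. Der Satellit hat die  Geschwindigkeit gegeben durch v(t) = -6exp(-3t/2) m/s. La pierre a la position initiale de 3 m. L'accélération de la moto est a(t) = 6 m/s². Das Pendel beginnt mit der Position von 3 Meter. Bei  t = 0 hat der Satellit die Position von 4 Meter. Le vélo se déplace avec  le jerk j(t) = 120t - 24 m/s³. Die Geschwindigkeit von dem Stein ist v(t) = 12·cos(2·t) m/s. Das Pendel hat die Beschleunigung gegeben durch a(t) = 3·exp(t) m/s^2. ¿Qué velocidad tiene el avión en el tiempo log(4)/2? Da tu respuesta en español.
Debemos encontrar la antiderivada de nuestra ecuación del snap s(t) = 16·exp(2·t) 3 veces. La antiderivada del snap, con j(0) = 8, da la sacudida: j(t) = 8·exp(2·t). La integral de la sacudida es la aceleración. Usando a(0) = 4, obtenemos a(t) = 4·exp(2·t). Tomando ∫a(t)dt y aplicando v(0) = 2, encontramos v(t) = 2·exp(2·t). Tenemos la velocidad v(t) = 2·exp(2·t). Sustituyendo t = log(4)/2: v(log(4)/2) = 8.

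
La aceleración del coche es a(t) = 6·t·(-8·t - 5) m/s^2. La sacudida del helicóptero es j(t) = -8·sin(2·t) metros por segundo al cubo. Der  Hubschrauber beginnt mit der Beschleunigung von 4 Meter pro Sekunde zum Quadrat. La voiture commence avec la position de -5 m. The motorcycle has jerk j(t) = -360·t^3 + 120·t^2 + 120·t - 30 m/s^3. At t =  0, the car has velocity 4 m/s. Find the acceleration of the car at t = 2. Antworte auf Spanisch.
Usando a(t) = 6·t·(-8·t - 5) y sustituyendo t = 2, encontramos a = -252.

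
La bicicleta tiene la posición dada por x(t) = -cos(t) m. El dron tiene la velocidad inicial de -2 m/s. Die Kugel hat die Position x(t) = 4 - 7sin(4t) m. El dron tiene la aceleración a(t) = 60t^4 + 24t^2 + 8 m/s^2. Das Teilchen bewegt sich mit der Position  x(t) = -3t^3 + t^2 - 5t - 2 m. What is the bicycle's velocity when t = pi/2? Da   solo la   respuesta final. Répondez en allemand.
v(pi/2) = 1.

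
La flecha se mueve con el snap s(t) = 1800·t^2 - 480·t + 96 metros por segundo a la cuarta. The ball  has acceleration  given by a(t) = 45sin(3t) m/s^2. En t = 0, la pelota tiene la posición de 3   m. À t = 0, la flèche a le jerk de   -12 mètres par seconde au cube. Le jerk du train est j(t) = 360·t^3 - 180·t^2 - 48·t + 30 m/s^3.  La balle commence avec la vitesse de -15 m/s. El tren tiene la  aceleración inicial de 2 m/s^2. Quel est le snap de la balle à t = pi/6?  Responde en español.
Para resolver esto, necesitamos tomar 2 derivadas de nuestra ecuación de la aceleración a(t) = 45·sin(3·t). Tomando d/dt de a(t), encontramos j(t) = 135·cos(3·t). Derivando la sacudida, obtenemos el snap: s(t) = -405·sin(3·t). Tenemos el snap s(t) = -405·sin(3·t). Sustituyendo t = pi/6: s(pi/6) = -405.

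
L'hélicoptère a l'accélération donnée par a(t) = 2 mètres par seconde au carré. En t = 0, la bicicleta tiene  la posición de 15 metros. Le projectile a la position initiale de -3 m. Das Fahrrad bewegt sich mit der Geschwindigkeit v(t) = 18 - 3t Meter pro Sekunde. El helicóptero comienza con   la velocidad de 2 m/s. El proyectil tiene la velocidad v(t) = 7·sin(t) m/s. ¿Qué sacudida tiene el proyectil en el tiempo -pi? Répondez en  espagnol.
Partiendo de la velocidad v(t) = 7·sin(t), tomamos 2 derivadas. Tomando d/dt de v(t), encontramos a(t) = 7·cos(t). Derivando la aceleración, obtenemos la sacudida: j(t) = -7·sin(t). Tenemos la sacudida j(t) = -7·sin(t). Sustituyendo t = -pi: j(-pi) = 0.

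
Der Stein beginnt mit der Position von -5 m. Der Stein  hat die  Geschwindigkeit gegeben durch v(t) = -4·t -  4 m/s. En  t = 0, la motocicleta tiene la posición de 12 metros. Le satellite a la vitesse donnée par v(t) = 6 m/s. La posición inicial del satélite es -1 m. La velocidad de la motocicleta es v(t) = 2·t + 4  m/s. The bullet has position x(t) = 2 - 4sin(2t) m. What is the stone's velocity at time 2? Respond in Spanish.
De la ecuación de la velocidad v(t) = -4·t - 4, sustituimos t = 2 para obtener v = -12.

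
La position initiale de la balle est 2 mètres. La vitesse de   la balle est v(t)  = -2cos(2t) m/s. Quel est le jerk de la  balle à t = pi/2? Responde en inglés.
Starting from velocity v(t) = -2·cos(2·t), we take 2 derivatives. Taking d/dt of v(t), we find a(t) = 4·sin(2·t). The derivative of acceleration gives jerk: j(t) = 8·cos(2·t). Using j(t) = 8·cos(2·t) and substituting t = pi/2, we find j = -8.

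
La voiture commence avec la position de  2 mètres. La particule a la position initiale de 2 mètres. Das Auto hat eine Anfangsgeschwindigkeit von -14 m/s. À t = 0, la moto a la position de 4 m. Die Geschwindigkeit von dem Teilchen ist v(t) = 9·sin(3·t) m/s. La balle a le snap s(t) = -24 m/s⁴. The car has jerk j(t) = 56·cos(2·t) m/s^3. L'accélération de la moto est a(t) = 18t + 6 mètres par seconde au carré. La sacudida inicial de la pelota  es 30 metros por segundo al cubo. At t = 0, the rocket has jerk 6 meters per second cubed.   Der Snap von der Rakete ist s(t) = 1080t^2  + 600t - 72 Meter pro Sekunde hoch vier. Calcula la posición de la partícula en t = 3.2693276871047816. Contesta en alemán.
Ausgehend von der Geschwindigkeit v(t) = 9·sin(3·t), nehmen wir 1 Integral. Durch Integration von der Geschwindigkeit und Verwendung der Anfangsbedingung x(0) = 2, erhalten wir x(t) = 5 - 3·cos(3·t). Aus der Gleichung für die Position x(t) = 5 - 3·cos(3·t), setzen wir t = 3.2693276871047816 ein und erhalten x = 7.78241309085476.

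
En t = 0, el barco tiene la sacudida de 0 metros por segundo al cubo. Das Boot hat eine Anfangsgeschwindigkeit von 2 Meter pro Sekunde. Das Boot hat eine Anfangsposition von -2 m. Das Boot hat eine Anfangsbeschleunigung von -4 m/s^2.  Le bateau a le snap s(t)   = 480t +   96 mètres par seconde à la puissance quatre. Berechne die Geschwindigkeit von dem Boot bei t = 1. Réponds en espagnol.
Para resolver esto, necesitamos tomar 3 integrales de nuestra ecuación del snap s(t) = 480·t + 96. La integral del snap, con j(0) = 0, da la sacudida: j(t) = 48·t·(5·t + 2). Tomando ∫j(t)dt y aplicando a(0) = -4, encontramos a(t) = 80·t^3 + 48·t^2 - 4. Integrando la aceleración y usando la condición inicial v(0) = 2, obtenemos v(t) = 20·t^4 + 16·t^3 - 4·t + 2. Usando v(t) = 20·t^4 + 16·t^3 - 4·t + 2 y sustituyendo t = 1, encontramos v = 34.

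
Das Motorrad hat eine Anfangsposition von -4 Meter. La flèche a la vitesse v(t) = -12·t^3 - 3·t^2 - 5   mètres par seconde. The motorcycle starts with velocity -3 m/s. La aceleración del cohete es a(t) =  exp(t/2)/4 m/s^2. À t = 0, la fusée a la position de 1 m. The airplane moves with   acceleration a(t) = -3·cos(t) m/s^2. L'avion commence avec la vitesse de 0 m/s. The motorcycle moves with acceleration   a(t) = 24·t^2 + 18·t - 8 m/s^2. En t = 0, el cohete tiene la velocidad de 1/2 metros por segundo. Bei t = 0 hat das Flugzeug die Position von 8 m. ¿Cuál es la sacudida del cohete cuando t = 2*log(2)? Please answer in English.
We must differentiate our acceleration equation a(t) = exp(t/2)/4 1 time. The derivative of acceleration gives jerk: j(t) = exp(t/2)/8. Using j(t) = exp(t/2)/8 and substituting t = 2*log(2), we find j = 1/4.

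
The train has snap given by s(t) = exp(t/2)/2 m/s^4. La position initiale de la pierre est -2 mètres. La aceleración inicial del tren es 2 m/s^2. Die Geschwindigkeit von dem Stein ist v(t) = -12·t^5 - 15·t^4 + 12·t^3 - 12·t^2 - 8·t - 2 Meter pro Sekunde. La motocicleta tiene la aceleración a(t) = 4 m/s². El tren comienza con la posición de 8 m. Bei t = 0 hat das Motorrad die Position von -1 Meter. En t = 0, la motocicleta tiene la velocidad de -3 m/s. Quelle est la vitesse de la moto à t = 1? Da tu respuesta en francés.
En partant de l'accélération a(t) = 4, nous prenons 1 intégrale. La primitive de l'accélération est la vitesse. En utilisant v(0) = -3, nous obtenons v(t) = 4·t - 3. De l'équation de la vitesse v(t) = 4·t - 3, nous substituons t = 1 pour obtenir v = 1.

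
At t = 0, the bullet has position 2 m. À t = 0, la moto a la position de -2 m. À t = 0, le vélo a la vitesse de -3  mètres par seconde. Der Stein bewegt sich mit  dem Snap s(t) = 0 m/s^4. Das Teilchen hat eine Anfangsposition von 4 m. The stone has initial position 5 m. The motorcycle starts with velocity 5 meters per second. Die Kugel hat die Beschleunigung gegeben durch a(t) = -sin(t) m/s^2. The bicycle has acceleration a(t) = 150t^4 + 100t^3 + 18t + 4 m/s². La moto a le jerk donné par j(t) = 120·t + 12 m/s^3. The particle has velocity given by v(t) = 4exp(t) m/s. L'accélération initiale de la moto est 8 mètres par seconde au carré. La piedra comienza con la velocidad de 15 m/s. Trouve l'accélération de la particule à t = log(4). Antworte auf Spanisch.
Debemos derivar nuestra ecuación de la velocidad v(t) = 4·exp(t) 1 vez. Derivando la velocidad, obtenemos la aceleración: a(t) = 4·exp(t). Usando a(t) = 4·exp(t) y sustituyendo t = log(4), encontramos a = 16.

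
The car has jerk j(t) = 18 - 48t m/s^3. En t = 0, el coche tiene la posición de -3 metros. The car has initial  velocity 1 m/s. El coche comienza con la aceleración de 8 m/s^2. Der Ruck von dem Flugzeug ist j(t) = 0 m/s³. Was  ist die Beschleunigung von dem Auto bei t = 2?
Ausgehend von dem Ruck j(t) = 18 - 48·t, nehmen wir 1 Stammfunktion. Mit ∫j(t)dt und Anwendung von a(0) = 8, finden wir a(t) = -24·t^2 + 18·t + 8. Mit a(t) = -24·t^2 + 18·t + 8 und Einsetzen von t = 2, finden wir a = -52.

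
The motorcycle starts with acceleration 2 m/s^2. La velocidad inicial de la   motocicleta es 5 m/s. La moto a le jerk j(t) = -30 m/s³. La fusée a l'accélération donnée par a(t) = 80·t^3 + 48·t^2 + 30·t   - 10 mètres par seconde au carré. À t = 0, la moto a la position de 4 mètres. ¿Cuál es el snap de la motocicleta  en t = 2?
Para resolver esto, necesitamos tomar 1 derivada de nuestra ecuación de la sacudida j(t) = -30. La derivada de la sacudida da el snap: s(t) = 0. Usando s(t) = 0 y sustituyendo t = 2, encontramos s = 0.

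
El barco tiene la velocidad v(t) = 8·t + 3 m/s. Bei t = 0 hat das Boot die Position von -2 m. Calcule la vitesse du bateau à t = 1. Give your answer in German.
Mit v(t) = 8·t + 3 und Einsetzen von t = 1, finden wir v = 11.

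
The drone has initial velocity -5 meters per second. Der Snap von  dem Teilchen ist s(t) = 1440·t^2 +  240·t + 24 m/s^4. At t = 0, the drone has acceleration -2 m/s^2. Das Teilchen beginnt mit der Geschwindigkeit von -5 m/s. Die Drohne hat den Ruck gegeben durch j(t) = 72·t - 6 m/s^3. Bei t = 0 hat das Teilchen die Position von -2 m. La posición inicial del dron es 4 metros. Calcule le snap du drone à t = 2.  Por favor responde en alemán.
Um dies zu lösen, müssen wir 1 Ableitung unserer Gleichung für den Ruck j(t) = 72·t - 6 nehmen. Durch Ableiten von dem Ruck erhalten wir den Snap: s(t) = 72. Mit s(t) = 72 und Einsetzen von t = 2, finden wir s = 72.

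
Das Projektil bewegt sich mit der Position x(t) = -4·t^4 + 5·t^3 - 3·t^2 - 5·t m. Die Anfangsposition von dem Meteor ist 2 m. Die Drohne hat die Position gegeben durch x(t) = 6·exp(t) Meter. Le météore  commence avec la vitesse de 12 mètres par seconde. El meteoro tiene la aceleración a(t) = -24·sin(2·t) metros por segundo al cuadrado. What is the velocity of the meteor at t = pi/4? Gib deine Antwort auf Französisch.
En partant de l'accélération a(t) = -24·sin(2·t), nous prenons 1 intégrale. En prenant ∫a(t)dt et en appliquant v(0) = 12, nous trouvons v(t) = 12·cos(2·t). De l'équation de la vitesse v(t) = 12·cos(2·t), nous substituons t = pi/4 pour obtenir v = 0.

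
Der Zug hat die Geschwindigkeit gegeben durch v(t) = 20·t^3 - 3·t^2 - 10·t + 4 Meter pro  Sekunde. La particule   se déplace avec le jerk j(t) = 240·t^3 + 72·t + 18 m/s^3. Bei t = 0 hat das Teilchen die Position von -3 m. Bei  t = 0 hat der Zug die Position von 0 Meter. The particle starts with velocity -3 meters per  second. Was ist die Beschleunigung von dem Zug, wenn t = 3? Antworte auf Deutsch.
Wir müssen unsere Gleichung für die Geschwindigkeit v(t) = 20·t^3 - 3·t^2 - 10·t + 4 1-mal ableiten. Durch Ableiten von der Geschwindigkeit erhalten wir die Beschleunigung: a(t) = 60·t^2 - 6·t - 10. Aus der Gleichung für die Beschleunigung a(t) = 60·t^2 - 6·t - 10, setzen wir t = 3 ein und erhalten a = 512.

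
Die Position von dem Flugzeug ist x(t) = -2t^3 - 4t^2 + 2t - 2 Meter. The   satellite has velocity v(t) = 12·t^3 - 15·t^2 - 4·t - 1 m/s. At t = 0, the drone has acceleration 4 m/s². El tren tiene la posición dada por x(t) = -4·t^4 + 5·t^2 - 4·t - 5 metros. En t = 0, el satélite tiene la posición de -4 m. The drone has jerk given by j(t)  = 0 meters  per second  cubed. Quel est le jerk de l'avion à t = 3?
Nous devons dériver notre équation de la position x(t) = -2·t^3 - 4·t^2 + 2·t - 2 3 fois. En dérivant la position, nous obtenons la vitesse: v(t) = -6·t^2 - 8·t + 2. La dérivée de la vitesse donne l'accélération: a(t) = -12·t - 8. En dérivant l'accélération, nous obtenons le jerk: j(t) = -12. Nous avons le jerk j(t) = -12. En substituant t = 3: j(3) = -12.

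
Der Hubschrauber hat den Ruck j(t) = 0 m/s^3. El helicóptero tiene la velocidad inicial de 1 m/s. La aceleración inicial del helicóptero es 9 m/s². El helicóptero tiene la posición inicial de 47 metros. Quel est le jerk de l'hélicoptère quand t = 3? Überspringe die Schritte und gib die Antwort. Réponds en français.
À t = 3, j = 0.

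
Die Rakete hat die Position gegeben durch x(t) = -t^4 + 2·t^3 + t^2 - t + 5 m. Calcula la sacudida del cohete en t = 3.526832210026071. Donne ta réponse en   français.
Nous devons dériver notre équation de la position x(t) = -t^4 + 2·t^3 + t^2 - t + 5 3 fois. En dérivant la position, nous obtenons la vitesse: v(t) = -4·t^3 + 6·t^2 + 2·t - 1. En prenant d/dt de v(t), nous trouvons a(t) = -12·t^2 + 12·t + 2. En prenant d/dt de a(t), nous trouvons j(t) = 12 - 24·t. De l'équation du jerk j(t) = 12 - 24·t, nous substituons t = 3.526832210026071 pour obtenir j = -72.6439730406257.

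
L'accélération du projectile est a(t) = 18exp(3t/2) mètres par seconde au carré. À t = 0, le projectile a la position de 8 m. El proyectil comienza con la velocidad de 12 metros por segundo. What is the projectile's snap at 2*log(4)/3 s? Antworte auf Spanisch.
Debemos derivar nuestra ecuación de la aceleración a(t) = 18·exp(3·t/2) 2 veces. La derivada de la aceleración da la sacudida: j(t) = 27·exp(3·t/2). Derivando la sacudida, obtenemos el snap: s(t) = 81·exp(3·t/2)/2. Tenemos el snap s(t) = 81·exp(3·t/2)/2. Sustituyendo t = 2*log(4)/3: s(2*log(4)/3) = 162.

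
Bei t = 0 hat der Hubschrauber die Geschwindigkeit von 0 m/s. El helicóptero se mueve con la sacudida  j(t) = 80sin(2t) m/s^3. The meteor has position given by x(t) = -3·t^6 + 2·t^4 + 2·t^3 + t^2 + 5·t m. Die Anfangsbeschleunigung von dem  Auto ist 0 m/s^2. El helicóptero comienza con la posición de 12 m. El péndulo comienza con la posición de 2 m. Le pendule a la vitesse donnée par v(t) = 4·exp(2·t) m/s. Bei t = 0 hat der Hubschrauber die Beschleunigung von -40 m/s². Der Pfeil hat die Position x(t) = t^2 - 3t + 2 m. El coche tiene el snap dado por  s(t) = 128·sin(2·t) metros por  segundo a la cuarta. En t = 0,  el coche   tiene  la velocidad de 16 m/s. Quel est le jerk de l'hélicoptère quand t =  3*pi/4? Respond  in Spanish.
Tenemos la sacudida j(t) = 80·sin(2·t). Sustituyendo t = 3*pi/4: j(3*pi/4) = -80.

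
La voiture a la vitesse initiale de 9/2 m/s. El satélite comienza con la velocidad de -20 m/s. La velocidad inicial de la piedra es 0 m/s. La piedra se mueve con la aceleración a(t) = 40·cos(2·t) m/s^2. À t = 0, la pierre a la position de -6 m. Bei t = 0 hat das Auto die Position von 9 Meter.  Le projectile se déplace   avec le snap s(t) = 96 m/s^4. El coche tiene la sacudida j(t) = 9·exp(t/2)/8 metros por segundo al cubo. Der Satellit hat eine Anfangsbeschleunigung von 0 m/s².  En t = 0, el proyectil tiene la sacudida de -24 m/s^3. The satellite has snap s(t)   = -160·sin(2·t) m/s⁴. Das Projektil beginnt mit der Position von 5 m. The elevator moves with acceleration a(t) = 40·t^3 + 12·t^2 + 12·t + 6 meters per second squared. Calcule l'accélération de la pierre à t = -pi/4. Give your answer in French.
De l'équation de l'accélération a(t) = 40·cos(2·t), nous substituons t = -pi/4 pour obtenir a = 0.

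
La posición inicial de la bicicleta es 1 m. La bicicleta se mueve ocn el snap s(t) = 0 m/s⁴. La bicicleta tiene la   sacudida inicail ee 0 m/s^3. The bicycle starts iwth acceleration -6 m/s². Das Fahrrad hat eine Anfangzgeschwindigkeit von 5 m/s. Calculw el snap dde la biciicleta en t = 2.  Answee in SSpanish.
Usando s(t) = 0 y sustituyendo t = 2, encontramos s = 0.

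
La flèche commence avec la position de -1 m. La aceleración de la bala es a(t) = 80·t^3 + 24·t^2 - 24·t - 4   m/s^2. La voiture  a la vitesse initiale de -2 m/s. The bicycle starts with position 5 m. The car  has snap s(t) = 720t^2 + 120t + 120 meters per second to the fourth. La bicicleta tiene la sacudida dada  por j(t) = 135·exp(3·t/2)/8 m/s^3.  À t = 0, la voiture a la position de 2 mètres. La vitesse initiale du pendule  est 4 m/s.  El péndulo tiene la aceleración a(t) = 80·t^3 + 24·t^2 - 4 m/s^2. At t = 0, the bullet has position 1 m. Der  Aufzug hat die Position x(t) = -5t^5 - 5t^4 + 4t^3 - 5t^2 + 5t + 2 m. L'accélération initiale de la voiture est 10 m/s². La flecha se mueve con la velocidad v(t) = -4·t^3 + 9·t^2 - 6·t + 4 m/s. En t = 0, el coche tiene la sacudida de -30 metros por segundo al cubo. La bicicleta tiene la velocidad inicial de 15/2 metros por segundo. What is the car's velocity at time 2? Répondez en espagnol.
Partiendo del snap s(t) = 720·t^2 + 120·t + 120, tomamos 3 integrales. La integral del snap, con j(0) = -30, da la sacudida: j(t) = 240·t^3 + 60·t^2 + 120·t - 30. La antiderivada de la sacudida es la aceleración. Usando a(0) = 10, obtenemos a(t) = 60·t^4 + 20·t^3 + 60·t^2 - 30·t + 10. Tomando ∫a(t)dt y aplicando v(0) = -2, encontramos v(t) = 12·t^5 + 5·t^4 + 20·t^3 - 15·t^2 + 10·t - 2. Usando v(t) = 12·t^5 + 5·t^4 + 20·t^3 - 15·t^2 + 10·t - 2 y sustituyendo t = 2, encontramos v = 582.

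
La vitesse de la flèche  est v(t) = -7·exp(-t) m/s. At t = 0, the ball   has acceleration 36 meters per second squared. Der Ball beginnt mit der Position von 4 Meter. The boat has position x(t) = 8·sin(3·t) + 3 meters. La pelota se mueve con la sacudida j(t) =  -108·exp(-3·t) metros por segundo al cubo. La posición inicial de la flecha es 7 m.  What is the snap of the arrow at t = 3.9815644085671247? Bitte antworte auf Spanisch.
Para resolver esto, necesitamos tomar 3 derivadas de nuestra ecuación de la velocidad v(t) = -7·exp(-t). Derivando la velocidad, obtenemos la aceleración: a(t) = 7·exp(-t). La derivada de la aceleración da la sacudida: j(t) = -7·exp(-t). Tomando d/dt de j(t), encontramos s(t) = 7·exp(-t). Usando s(t) = 7·exp(-t) y sustituyendo t = 3.9815644085671247, encontramos s = 0.130595011518490.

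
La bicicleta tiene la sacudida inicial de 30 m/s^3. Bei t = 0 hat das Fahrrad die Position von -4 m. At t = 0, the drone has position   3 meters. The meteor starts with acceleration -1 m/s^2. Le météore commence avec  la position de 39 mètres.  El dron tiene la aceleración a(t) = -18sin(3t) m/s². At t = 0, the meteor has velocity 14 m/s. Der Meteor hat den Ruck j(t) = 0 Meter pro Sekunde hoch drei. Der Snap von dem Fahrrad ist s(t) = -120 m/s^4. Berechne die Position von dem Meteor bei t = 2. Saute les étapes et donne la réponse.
Die Position bei t = 2 ist x = 65.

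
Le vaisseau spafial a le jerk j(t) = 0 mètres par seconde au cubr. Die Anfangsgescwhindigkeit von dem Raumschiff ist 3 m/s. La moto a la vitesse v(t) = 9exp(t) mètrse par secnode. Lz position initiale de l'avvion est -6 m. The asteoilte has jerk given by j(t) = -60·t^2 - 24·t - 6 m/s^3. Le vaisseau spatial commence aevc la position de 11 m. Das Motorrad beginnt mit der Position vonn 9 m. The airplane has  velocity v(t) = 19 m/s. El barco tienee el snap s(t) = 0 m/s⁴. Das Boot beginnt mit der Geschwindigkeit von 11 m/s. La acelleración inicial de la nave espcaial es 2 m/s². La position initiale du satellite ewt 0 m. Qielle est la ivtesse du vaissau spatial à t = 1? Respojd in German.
Ausgehend von dem Ruck j(t) = 0, nehmen wir 2 Integrale. Durch Integration von dem Ruck und Verwendung der Anfangsbedingung a(0) = 2, erhalten wir a(t) = 2. Die Stammfunktion von der Beschleunigung, mit v(0) = 3, ergibt die Geschwindigkeit: v(t) = 2·t + 3. Mit v(t) = 2·t + 3 und Einsetzen von t = 1, finden wir v = 5.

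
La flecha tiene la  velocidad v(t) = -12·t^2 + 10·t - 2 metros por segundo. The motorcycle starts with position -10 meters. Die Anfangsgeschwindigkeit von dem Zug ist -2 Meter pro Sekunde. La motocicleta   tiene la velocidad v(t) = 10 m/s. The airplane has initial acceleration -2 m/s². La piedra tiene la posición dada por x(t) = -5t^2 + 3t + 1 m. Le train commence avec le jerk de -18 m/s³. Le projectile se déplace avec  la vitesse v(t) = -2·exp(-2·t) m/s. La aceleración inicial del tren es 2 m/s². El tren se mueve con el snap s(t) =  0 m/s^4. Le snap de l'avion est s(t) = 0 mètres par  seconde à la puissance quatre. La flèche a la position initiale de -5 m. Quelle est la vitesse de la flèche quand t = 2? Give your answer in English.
We have velocity v(t) = -12·t^2 + 10·t - 2. Substituting t = 2: v(2) = -30.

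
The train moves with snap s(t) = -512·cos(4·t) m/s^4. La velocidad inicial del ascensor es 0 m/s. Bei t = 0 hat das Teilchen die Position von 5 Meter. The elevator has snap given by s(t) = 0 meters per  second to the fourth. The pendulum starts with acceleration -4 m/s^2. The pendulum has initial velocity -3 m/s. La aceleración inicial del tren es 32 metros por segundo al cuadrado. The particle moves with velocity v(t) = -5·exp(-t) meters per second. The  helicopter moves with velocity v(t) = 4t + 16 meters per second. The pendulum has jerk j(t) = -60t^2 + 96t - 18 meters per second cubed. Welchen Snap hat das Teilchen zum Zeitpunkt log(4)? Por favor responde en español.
Partiendo de la velocidad v(t) = -5·exp(-t), tomamos 3 derivadas. Tomando d/dt de v(t), encontramos a(t) = 5·exp(-t). Tomando d/dt de a(t), encontramos j(t) = -5·exp(-t). La derivada de la sacudida da el snap: s(t) = 5·exp(-t). Usando s(t) = 5·exp(-t) y sustituyendo t = log(4), encontramos s = 5/4.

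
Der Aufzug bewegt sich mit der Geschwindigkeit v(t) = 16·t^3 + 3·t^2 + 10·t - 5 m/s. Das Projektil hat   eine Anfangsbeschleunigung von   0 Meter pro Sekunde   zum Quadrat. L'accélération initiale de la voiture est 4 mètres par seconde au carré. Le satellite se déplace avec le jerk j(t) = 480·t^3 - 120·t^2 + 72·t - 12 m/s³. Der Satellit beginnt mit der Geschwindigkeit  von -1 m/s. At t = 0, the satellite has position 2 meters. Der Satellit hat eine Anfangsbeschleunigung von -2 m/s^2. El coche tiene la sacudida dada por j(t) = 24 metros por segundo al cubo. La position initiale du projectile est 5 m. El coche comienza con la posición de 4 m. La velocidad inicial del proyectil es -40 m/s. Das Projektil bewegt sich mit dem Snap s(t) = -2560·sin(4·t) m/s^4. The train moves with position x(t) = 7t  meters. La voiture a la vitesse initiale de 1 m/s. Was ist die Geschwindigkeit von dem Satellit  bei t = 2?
Ausgehend von dem Ruck j(t) = 480·t^3 - 120·t^2 + 72·t - 12, nehmen wir 2 Integrale. Mit ∫j(t)dt und Anwendung von a(0) = -2, finden wir a(t) = 120·t^4 - 40·t^3 + 36·t^2 - 12·t - 2. Mit ∫a(t)dt und Anwendung von v(0) = -1, finden wir v(t) = 24·t^5 - 10·t^4 + 12·t^3 - 6·t^2 - 2·t - 1. Mit v(t) = 24·t^5 - 10·t^4 + 12·t^3 - 6·t^2 - 2·t - 1 und Einsetzen von t = 2, finden wir v = 675.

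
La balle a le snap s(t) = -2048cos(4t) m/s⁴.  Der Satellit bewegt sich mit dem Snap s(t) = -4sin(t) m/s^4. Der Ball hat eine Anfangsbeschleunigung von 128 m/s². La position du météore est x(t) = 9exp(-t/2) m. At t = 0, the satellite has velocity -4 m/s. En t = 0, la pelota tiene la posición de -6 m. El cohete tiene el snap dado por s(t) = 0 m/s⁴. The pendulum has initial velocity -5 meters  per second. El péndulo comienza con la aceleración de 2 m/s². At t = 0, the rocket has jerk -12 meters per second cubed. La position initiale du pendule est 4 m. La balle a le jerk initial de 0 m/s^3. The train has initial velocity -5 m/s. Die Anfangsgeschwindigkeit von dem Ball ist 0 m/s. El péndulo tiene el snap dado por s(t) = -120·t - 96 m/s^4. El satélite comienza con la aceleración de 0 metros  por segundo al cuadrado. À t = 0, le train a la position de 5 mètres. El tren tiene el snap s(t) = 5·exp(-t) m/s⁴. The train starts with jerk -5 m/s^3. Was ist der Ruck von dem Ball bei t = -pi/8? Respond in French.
Nous devons trouver la primitive de notre équation du snap s(t) = -2048·cos(4·t) 1 fois. L'intégrale du snap, avec j(0) = 0, donne le jerk: j(t) = -512·sin(4·t). En utilisant j(t) = -512·sin(4·t) et en substituant t = -pi/8, nous trouvons j = 512.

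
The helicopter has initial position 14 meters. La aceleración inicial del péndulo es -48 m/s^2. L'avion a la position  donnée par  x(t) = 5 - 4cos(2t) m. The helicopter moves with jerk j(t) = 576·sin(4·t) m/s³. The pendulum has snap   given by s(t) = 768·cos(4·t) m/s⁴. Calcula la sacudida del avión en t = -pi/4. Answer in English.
We must differentiate our position equation x(t) = 5 - 4·cos(2·t) 3 times. Taking d/dt of x(t), we find v(t) = 8·sin(2·t). The derivative of velocity gives acceleration: a(t) = 16·cos(2·t). Differentiating acceleration, we get jerk: j(t) = -32·sin(2·t). We have jerk j(t) = -32·sin(2·t). Substituting t = -pi/4: j(-pi/4) = 32.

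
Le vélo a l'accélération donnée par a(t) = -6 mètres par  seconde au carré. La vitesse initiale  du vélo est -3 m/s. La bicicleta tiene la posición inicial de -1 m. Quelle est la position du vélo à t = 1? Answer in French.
Pour résoudre ceci, nous devons prendre 2 intégrales de notre équation de l'accélération a(t) = -6. En prenant ∫a(t)dt et en appliquant v(0) = -3, nous trouvons v(t) = -6·t - 3. En intégrant la vitesse et en utilisant la condition initiale x(0) = -1, nous obtenons x(t) = -3·t^2 - 3·t - 1. En utilisant x(t) = -3·t^2 - 3·t - 1 et en substituant t = 1, nous trouvons x = -7.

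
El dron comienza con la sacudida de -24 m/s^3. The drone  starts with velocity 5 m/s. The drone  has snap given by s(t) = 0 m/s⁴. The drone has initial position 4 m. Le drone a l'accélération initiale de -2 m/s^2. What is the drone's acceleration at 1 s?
To find the answer, we compute 2 antiderivatives of s(t) = 0. Integrating snap and using the initial condition j(0) = -24, we get j(t) = -24. Finding the antiderivative of j(t) and using a(0) = -2: a(t) = -24·t - 2. Using a(t) = -24·t - 2 and substituting t = 1, we find a = -26.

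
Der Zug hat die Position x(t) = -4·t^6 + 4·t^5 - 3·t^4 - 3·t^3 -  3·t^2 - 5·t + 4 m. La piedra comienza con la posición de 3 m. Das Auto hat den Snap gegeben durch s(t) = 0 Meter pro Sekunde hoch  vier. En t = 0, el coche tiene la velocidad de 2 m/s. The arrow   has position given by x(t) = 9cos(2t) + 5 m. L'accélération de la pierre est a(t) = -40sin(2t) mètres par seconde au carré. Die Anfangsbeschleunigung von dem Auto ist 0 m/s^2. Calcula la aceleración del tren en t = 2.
Partiendo de la posición x(t) = -4·t^6 + 4·t^5 - 3·t^4 - 3·t^3 - 3·t^2 - 5·t + 4, tomamos 2 derivadas. Tomando d/dt de x(t), encontramos v(t) = -24·t^5 + 20·t^4 - 12·t^3 - 9·t^2 - 6·t - 5. La derivada de la velocidad da la aceleración: a(t) = -120·t^4 + 80·t^3 - 36·t^2 - 18·t - 6. De la ecuación de la aceleración a(t) = -120·t^4 + 80·t^3 - 36·t^2 - 18·t - 6, sustituimos t = 2 para obtener a = -1466.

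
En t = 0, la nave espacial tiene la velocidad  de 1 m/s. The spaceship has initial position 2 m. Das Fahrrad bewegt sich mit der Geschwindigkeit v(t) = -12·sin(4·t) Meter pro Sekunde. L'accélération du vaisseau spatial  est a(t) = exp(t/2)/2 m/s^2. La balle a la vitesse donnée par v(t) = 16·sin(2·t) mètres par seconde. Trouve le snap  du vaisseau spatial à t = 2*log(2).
Pour résoudre ceci, nous devons prendre 2 dérivées de notre équation de l'accélération a(t) = exp(t/2)/2. En prenant d/dt de a(t), nous trouvons j(t) = exp(t/2)/4. La dérivée du jerk donne le snap: s(t) = exp(t/2)/8. Nous avons le snap s(t) = exp(t/2)/8. En substituant t = 2*log(2): s(2*log(2)) = 1/4.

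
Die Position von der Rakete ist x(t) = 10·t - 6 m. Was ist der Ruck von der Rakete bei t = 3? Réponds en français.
Pour résoudre ceci, nous devons prendre 3 dérivées de notre équation de la position x(t) = 10·t - 6. La dérivée de la position donne la vitesse: v(t) = 10. En prenant d/dt de v(t), nous trouvons a(t) = 0. La dérivée de l'accélération donne le jerk: j(t) = 0. De l'équation du jerk j(t) = 0, nous substituons t = 3 pour obtenir j = 0.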